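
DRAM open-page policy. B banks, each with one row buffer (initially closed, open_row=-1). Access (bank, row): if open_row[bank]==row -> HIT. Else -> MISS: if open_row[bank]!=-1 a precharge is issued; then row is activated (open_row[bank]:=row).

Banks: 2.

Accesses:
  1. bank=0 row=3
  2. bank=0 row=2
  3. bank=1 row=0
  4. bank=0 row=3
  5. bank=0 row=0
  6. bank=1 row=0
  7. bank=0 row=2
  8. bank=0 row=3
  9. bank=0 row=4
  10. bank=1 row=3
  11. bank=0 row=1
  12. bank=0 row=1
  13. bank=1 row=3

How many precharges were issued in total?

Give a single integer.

Answer: 8

Derivation:
Acc 1: bank0 row3 -> MISS (open row3); precharges=0
Acc 2: bank0 row2 -> MISS (open row2); precharges=1
Acc 3: bank1 row0 -> MISS (open row0); precharges=1
Acc 4: bank0 row3 -> MISS (open row3); precharges=2
Acc 5: bank0 row0 -> MISS (open row0); precharges=3
Acc 6: bank1 row0 -> HIT
Acc 7: bank0 row2 -> MISS (open row2); precharges=4
Acc 8: bank0 row3 -> MISS (open row3); precharges=5
Acc 9: bank0 row4 -> MISS (open row4); precharges=6
Acc 10: bank1 row3 -> MISS (open row3); precharges=7
Acc 11: bank0 row1 -> MISS (open row1); precharges=8
Acc 12: bank0 row1 -> HIT
Acc 13: bank1 row3 -> HIT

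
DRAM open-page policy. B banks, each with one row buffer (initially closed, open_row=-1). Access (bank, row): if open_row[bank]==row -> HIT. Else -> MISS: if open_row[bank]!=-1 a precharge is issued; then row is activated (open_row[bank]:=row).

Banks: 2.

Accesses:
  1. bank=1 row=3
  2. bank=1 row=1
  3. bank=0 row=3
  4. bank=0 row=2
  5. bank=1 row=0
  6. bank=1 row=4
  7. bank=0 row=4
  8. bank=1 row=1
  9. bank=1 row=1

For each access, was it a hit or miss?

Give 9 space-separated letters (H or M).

Answer: M M M M M M M M H

Derivation:
Acc 1: bank1 row3 -> MISS (open row3); precharges=0
Acc 2: bank1 row1 -> MISS (open row1); precharges=1
Acc 3: bank0 row3 -> MISS (open row3); precharges=1
Acc 4: bank0 row2 -> MISS (open row2); precharges=2
Acc 5: bank1 row0 -> MISS (open row0); precharges=3
Acc 6: bank1 row4 -> MISS (open row4); precharges=4
Acc 7: bank0 row4 -> MISS (open row4); precharges=5
Acc 8: bank1 row1 -> MISS (open row1); precharges=6
Acc 9: bank1 row1 -> HIT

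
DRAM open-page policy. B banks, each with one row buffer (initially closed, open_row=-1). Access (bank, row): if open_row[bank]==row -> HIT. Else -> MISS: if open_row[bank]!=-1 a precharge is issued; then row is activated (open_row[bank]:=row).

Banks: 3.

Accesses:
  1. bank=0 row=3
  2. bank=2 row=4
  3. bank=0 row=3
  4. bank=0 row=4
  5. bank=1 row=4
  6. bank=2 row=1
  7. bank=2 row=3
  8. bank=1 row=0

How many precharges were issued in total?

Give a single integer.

Answer: 4

Derivation:
Acc 1: bank0 row3 -> MISS (open row3); precharges=0
Acc 2: bank2 row4 -> MISS (open row4); precharges=0
Acc 3: bank0 row3 -> HIT
Acc 4: bank0 row4 -> MISS (open row4); precharges=1
Acc 5: bank1 row4 -> MISS (open row4); precharges=1
Acc 6: bank2 row1 -> MISS (open row1); precharges=2
Acc 7: bank2 row3 -> MISS (open row3); precharges=3
Acc 8: bank1 row0 -> MISS (open row0); precharges=4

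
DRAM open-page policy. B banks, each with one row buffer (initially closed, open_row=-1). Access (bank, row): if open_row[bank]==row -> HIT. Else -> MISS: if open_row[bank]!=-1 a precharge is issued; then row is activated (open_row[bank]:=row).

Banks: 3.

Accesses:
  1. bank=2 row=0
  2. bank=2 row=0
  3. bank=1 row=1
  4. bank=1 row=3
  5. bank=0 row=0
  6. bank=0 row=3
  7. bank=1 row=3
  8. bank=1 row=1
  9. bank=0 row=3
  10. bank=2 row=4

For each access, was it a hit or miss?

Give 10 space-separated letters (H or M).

Answer: M H M M M M H M H M

Derivation:
Acc 1: bank2 row0 -> MISS (open row0); precharges=0
Acc 2: bank2 row0 -> HIT
Acc 3: bank1 row1 -> MISS (open row1); precharges=0
Acc 4: bank1 row3 -> MISS (open row3); precharges=1
Acc 5: bank0 row0 -> MISS (open row0); precharges=1
Acc 6: bank0 row3 -> MISS (open row3); precharges=2
Acc 7: bank1 row3 -> HIT
Acc 8: bank1 row1 -> MISS (open row1); precharges=3
Acc 9: bank0 row3 -> HIT
Acc 10: bank2 row4 -> MISS (open row4); precharges=4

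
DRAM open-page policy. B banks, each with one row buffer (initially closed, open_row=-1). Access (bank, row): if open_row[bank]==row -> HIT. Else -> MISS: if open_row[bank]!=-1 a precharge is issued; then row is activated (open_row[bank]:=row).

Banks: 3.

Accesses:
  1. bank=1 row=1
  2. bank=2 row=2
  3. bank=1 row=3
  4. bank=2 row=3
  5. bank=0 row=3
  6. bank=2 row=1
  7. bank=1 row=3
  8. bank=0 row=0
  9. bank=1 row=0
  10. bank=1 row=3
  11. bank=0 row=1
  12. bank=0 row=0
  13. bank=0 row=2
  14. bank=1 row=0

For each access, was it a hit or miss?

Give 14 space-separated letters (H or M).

Answer: M M M M M M H M M M M M M M

Derivation:
Acc 1: bank1 row1 -> MISS (open row1); precharges=0
Acc 2: bank2 row2 -> MISS (open row2); precharges=0
Acc 3: bank1 row3 -> MISS (open row3); precharges=1
Acc 4: bank2 row3 -> MISS (open row3); precharges=2
Acc 5: bank0 row3 -> MISS (open row3); precharges=2
Acc 6: bank2 row1 -> MISS (open row1); precharges=3
Acc 7: bank1 row3 -> HIT
Acc 8: bank0 row0 -> MISS (open row0); precharges=4
Acc 9: bank1 row0 -> MISS (open row0); precharges=5
Acc 10: bank1 row3 -> MISS (open row3); precharges=6
Acc 11: bank0 row1 -> MISS (open row1); precharges=7
Acc 12: bank0 row0 -> MISS (open row0); precharges=8
Acc 13: bank0 row2 -> MISS (open row2); precharges=9
Acc 14: bank1 row0 -> MISS (open row0); precharges=10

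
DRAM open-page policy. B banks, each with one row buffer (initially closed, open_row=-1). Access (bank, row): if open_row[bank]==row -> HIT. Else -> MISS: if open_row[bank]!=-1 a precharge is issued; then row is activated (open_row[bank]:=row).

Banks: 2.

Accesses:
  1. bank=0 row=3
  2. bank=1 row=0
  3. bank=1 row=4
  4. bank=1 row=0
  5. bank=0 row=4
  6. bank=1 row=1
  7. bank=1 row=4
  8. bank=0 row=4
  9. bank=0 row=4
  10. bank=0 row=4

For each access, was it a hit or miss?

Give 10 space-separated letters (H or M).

Acc 1: bank0 row3 -> MISS (open row3); precharges=0
Acc 2: bank1 row0 -> MISS (open row0); precharges=0
Acc 3: bank1 row4 -> MISS (open row4); precharges=1
Acc 4: bank1 row0 -> MISS (open row0); precharges=2
Acc 5: bank0 row4 -> MISS (open row4); precharges=3
Acc 6: bank1 row1 -> MISS (open row1); precharges=4
Acc 7: bank1 row4 -> MISS (open row4); precharges=5
Acc 8: bank0 row4 -> HIT
Acc 9: bank0 row4 -> HIT
Acc 10: bank0 row4 -> HIT

Answer: M M M M M M M H H H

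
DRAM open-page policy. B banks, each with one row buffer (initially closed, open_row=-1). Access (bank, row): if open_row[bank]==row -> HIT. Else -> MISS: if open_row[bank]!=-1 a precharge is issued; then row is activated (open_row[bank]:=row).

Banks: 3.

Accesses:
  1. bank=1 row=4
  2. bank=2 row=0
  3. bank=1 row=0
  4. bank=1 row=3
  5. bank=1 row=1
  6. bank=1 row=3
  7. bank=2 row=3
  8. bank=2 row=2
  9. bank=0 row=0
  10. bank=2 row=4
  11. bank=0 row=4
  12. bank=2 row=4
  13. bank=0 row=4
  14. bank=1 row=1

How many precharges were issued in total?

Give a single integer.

Acc 1: bank1 row4 -> MISS (open row4); precharges=0
Acc 2: bank2 row0 -> MISS (open row0); precharges=0
Acc 3: bank1 row0 -> MISS (open row0); precharges=1
Acc 4: bank1 row3 -> MISS (open row3); precharges=2
Acc 5: bank1 row1 -> MISS (open row1); precharges=3
Acc 6: bank1 row3 -> MISS (open row3); precharges=4
Acc 7: bank2 row3 -> MISS (open row3); precharges=5
Acc 8: bank2 row2 -> MISS (open row2); precharges=6
Acc 9: bank0 row0 -> MISS (open row0); precharges=6
Acc 10: bank2 row4 -> MISS (open row4); precharges=7
Acc 11: bank0 row4 -> MISS (open row4); precharges=8
Acc 12: bank2 row4 -> HIT
Acc 13: bank0 row4 -> HIT
Acc 14: bank1 row1 -> MISS (open row1); precharges=9

Answer: 9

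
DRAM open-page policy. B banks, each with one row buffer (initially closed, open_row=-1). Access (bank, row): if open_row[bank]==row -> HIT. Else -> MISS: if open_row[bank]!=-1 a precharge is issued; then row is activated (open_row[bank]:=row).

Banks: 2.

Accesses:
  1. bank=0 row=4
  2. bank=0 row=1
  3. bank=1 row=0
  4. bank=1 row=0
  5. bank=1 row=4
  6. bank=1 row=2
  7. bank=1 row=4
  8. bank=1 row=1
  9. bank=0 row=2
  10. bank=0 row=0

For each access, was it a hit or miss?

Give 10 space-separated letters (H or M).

Acc 1: bank0 row4 -> MISS (open row4); precharges=0
Acc 2: bank0 row1 -> MISS (open row1); precharges=1
Acc 3: bank1 row0 -> MISS (open row0); precharges=1
Acc 4: bank1 row0 -> HIT
Acc 5: bank1 row4 -> MISS (open row4); precharges=2
Acc 6: bank1 row2 -> MISS (open row2); precharges=3
Acc 7: bank1 row4 -> MISS (open row4); precharges=4
Acc 8: bank1 row1 -> MISS (open row1); precharges=5
Acc 9: bank0 row2 -> MISS (open row2); precharges=6
Acc 10: bank0 row0 -> MISS (open row0); precharges=7

Answer: M M M H M M M M M M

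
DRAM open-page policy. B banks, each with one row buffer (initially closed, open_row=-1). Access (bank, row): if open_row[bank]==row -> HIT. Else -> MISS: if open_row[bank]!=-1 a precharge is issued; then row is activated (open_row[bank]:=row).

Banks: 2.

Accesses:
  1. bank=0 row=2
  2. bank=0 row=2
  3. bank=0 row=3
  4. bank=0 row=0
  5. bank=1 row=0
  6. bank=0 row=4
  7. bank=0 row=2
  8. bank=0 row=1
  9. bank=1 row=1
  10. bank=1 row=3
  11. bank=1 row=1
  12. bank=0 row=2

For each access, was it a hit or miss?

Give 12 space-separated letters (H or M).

Acc 1: bank0 row2 -> MISS (open row2); precharges=0
Acc 2: bank0 row2 -> HIT
Acc 3: bank0 row3 -> MISS (open row3); precharges=1
Acc 4: bank0 row0 -> MISS (open row0); precharges=2
Acc 5: bank1 row0 -> MISS (open row0); precharges=2
Acc 6: bank0 row4 -> MISS (open row4); precharges=3
Acc 7: bank0 row2 -> MISS (open row2); precharges=4
Acc 8: bank0 row1 -> MISS (open row1); precharges=5
Acc 9: bank1 row1 -> MISS (open row1); precharges=6
Acc 10: bank1 row3 -> MISS (open row3); precharges=7
Acc 11: bank1 row1 -> MISS (open row1); precharges=8
Acc 12: bank0 row2 -> MISS (open row2); precharges=9

Answer: M H M M M M M M M M M M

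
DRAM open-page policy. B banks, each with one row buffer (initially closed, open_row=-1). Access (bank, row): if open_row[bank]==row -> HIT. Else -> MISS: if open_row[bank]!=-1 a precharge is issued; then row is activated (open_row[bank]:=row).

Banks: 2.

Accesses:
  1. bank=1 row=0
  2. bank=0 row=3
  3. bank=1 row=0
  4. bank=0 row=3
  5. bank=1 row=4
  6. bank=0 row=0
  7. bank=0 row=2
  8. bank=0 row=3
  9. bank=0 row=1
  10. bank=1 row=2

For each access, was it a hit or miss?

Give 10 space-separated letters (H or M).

Acc 1: bank1 row0 -> MISS (open row0); precharges=0
Acc 2: bank0 row3 -> MISS (open row3); precharges=0
Acc 3: bank1 row0 -> HIT
Acc 4: bank0 row3 -> HIT
Acc 5: bank1 row4 -> MISS (open row4); precharges=1
Acc 6: bank0 row0 -> MISS (open row0); precharges=2
Acc 7: bank0 row2 -> MISS (open row2); precharges=3
Acc 8: bank0 row3 -> MISS (open row3); precharges=4
Acc 9: bank0 row1 -> MISS (open row1); precharges=5
Acc 10: bank1 row2 -> MISS (open row2); precharges=6

Answer: M M H H M M M M M M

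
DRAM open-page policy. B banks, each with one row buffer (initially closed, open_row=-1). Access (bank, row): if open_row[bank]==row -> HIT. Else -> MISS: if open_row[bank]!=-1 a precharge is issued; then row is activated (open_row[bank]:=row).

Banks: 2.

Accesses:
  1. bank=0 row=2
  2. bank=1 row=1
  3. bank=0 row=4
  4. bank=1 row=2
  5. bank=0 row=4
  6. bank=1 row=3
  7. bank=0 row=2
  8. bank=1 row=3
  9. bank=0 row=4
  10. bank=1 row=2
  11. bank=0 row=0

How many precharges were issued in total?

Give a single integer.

Answer: 7

Derivation:
Acc 1: bank0 row2 -> MISS (open row2); precharges=0
Acc 2: bank1 row1 -> MISS (open row1); precharges=0
Acc 3: bank0 row4 -> MISS (open row4); precharges=1
Acc 4: bank1 row2 -> MISS (open row2); precharges=2
Acc 5: bank0 row4 -> HIT
Acc 6: bank1 row3 -> MISS (open row3); precharges=3
Acc 7: bank0 row2 -> MISS (open row2); precharges=4
Acc 8: bank1 row3 -> HIT
Acc 9: bank0 row4 -> MISS (open row4); precharges=5
Acc 10: bank1 row2 -> MISS (open row2); precharges=6
Acc 11: bank0 row0 -> MISS (open row0); precharges=7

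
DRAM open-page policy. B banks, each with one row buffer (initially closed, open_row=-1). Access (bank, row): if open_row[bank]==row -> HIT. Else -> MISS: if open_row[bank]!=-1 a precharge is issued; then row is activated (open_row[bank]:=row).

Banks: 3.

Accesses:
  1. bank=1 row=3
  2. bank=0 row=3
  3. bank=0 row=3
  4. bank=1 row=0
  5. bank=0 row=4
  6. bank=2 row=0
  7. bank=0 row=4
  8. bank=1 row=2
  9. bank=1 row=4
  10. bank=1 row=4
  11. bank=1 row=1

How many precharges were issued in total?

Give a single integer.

Acc 1: bank1 row3 -> MISS (open row3); precharges=0
Acc 2: bank0 row3 -> MISS (open row3); precharges=0
Acc 3: bank0 row3 -> HIT
Acc 4: bank1 row0 -> MISS (open row0); precharges=1
Acc 5: bank0 row4 -> MISS (open row4); precharges=2
Acc 6: bank2 row0 -> MISS (open row0); precharges=2
Acc 7: bank0 row4 -> HIT
Acc 8: bank1 row2 -> MISS (open row2); precharges=3
Acc 9: bank1 row4 -> MISS (open row4); precharges=4
Acc 10: bank1 row4 -> HIT
Acc 11: bank1 row1 -> MISS (open row1); precharges=5

Answer: 5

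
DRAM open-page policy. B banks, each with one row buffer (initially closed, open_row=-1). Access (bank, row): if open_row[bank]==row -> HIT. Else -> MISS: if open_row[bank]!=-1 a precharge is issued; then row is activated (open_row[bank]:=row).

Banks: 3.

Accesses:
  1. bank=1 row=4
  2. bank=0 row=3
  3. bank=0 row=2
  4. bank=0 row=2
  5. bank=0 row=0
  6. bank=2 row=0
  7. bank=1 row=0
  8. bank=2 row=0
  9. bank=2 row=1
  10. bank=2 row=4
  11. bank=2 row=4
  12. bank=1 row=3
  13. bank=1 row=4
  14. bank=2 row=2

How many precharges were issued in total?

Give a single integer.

Answer: 8

Derivation:
Acc 1: bank1 row4 -> MISS (open row4); precharges=0
Acc 2: bank0 row3 -> MISS (open row3); precharges=0
Acc 3: bank0 row2 -> MISS (open row2); precharges=1
Acc 4: bank0 row2 -> HIT
Acc 5: bank0 row0 -> MISS (open row0); precharges=2
Acc 6: bank2 row0 -> MISS (open row0); precharges=2
Acc 7: bank1 row0 -> MISS (open row0); precharges=3
Acc 8: bank2 row0 -> HIT
Acc 9: bank2 row1 -> MISS (open row1); precharges=4
Acc 10: bank2 row4 -> MISS (open row4); precharges=5
Acc 11: bank2 row4 -> HIT
Acc 12: bank1 row3 -> MISS (open row3); precharges=6
Acc 13: bank1 row4 -> MISS (open row4); precharges=7
Acc 14: bank2 row2 -> MISS (open row2); precharges=8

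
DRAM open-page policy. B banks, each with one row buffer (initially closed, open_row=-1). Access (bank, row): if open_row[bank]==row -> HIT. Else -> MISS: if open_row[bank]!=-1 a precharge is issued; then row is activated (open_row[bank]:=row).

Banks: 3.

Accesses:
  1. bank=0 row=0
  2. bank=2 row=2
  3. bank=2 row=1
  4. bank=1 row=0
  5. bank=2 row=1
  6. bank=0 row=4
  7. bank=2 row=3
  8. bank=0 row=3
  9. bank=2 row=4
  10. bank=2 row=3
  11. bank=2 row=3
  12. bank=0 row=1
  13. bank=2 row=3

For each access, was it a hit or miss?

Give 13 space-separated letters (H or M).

Answer: M M M M H M M M M M H M H

Derivation:
Acc 1: bank0 row0 -> MISS (open row0); precharges=0
Acc 2: bank2 row2 -> MISS (open row2); precharges=0
Acc 3: bank2 row1 -> MISS (open row1); precharges=1
Acc 4: bank1 row0 -> MISS (open row0); precharges=1
Acc 5: bank2 row1 -> HIT
Acc 6: bank0 row4 -> MISS (open row4); precharges=2
Acc 7: bank2 row3 -> MISS (open row3); precharges=3
Acc 8: bank0 row3 -> MISS (open row3); precharges=4
Acc 9: bank2 row4 -> MISS (open row4); precharges=5
Acc 10: bank2 row3 -> MISS (open row3); precharges=6
Acc 11: bank2 row3 -> HIT
Acc 12: bank0 row1 -> MISS (open row1); precharges=7
Acc 13: bank2 row3 -> HIT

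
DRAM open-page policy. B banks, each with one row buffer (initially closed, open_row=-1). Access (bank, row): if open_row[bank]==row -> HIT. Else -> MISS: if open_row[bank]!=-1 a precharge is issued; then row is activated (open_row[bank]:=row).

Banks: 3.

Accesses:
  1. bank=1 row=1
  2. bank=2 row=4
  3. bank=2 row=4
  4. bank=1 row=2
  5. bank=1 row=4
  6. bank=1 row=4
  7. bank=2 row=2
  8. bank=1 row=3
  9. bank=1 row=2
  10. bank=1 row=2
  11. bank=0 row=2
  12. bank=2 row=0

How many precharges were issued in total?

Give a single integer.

Acc 1: bank1 row1 -> MISS (open row1); precharges=0
Acc 2: bank2 row4 -> MISS (open row4); precharges=0
Acc 3: bank2 row4 -> HIT
Acc 4: bank1 row2 -> MISS (open row2); precharges=1
Acc 5: bank1 row4 -> MISS (open row4); precharges=2
Acc 6: bank1 row4 -> HIT
Acc 7: bank2 row2 -> MISS (open row2); precharges=3
Acc 8: bank1 row3 -> MISS (open row3); precharges=4
Acc 9: bank1 row2 -> MISS (open row2); precharges=5
Acc 10: bank1 row2 -> HIT
Acc 11: bank0 row2 -> MISS (open row2); precharges=5
Acc 12: bank2 row0 -> MISS (open row0); precharges=6

Answer: 6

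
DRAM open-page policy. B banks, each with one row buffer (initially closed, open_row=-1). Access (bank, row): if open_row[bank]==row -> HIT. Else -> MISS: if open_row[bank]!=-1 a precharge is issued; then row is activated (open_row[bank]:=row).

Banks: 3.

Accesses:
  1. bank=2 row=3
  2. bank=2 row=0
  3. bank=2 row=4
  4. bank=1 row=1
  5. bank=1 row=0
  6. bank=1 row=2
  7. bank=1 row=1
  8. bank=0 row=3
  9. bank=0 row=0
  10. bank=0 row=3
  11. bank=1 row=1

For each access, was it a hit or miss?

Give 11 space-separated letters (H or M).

Answer: M M M M M M M M M M H

Derivation:
Acc 1: bank2 row3 -> MISS (open row3); precharges=0
Acc 2: bank2 row0 -> MISS (open row0); precharges=1
Acc 3: bank2 row4 -> MISS (open row4); precharges=2
Acc 4: bank1 row1 -> MISS (open row1); precharges=2
Acc 5: bank1 row0 -> MISS (open row0); precharges=3
Acc 6: bank1 row2 -> MISS (open row2); precharges=4
Acc 7: bank1 row1 -> MISS (open row1); precharges=5
Acc 8: bank0 row3 -> MISS (open row3); precharges=5
Acc 9: bank0 row0 -> MISS (open row0); precharges=6
Acc 10: bank0 row3 -> MISS (open row3); precharges=7
Acc 11: bank1 row1 -> HIT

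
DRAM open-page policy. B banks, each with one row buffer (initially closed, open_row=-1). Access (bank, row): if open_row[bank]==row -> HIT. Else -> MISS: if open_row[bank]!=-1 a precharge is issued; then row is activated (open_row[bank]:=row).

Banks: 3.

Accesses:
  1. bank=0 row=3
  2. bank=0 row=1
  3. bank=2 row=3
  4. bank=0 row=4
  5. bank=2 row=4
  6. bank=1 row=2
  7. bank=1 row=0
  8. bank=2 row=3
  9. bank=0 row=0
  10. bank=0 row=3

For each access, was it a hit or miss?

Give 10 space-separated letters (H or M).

Answer: M M M M M M M M M M

Derivation:
Acc 1: bank0 row3 -> MISS (open row3); precharges=0
Acc 2: bank0 row1 -> MISS (open row1); precharges=1
Acc 3: bank2 row3 -> MISS (open row3); precharges=1
Acc 4: bank0 row4 -> MISS (open row4); precharges=2
Acc 5: bank2 row4 -> MISS (open row4); precharges=3
Acc 6: bank1 row2 -> MISS (open row2); precharges=3
Acc 7: bank1 row0 -> MISS (open row0); precharges=4
Acc 8: bank2 row3 -> MISS (open row3); precharges=5
Acc 9: bank0 row0 -> MISS (open row0); precharges=6
Acc 10: bank0 row3 -> MISS (open row3); precharges=7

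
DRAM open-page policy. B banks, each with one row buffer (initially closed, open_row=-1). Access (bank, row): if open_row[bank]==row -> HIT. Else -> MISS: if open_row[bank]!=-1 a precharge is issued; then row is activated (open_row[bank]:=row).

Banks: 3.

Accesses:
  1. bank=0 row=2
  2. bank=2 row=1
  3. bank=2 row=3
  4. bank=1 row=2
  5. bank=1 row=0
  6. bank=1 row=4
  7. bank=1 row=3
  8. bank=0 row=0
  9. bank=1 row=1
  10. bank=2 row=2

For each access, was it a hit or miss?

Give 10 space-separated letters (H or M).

Acc 1: bank0 row2 -> MISS (open row2); precharges=0
Acc 2: bank2 row1 -> MISS (open row1); precharges=0
Acc 3: bank2 row3 -> MISS (open row3); precharges=1
Acc 4: bank1 row2 -> MISS (open row2); precharges=1
Acc 5: bank1 row0 -> MISS (open row0); precharges=2
Acc 6: bank1 row4 -> MISS (open row4); precharges=3
Acc 7: bank1 row3 -> MISS (open row3); precharges=4
Acc 8: bank0 row0 -> MISS (open row0); precharges=5
Acc 9: bank1 row1 -> MISS (open row1); precharges=6
Acc 10: bank2 row2 -> MISS (open row2); precharges=7

Answer: M M M M M M M M M M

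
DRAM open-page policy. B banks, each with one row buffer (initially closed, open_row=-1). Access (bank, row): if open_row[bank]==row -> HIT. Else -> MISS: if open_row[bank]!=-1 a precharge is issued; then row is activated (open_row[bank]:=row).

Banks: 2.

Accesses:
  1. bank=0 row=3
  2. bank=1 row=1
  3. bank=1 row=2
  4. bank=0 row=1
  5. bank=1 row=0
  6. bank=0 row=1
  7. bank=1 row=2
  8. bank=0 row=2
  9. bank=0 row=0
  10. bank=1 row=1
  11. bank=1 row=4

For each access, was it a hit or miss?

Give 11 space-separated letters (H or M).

Answer: M M M M M H M M M M M

Derivation:
Acc 1: bank0 row3 -> MISS (open row3); precharges=0
Acc 2: bank1 row1 -> MISS (open row1); precharges=0
Acc 3: bank1 row2 -> MISS (open row2); precharges=1
Acc 4: bank0 row1 -> MISS (open row1); precharges=2
Acc 5: bank1 row0 -> MISS (open row0); precharges=3
Acc 6: bank0 row1 -> HIT
Acc 7: bank1 row2 -> MISS (open row2); precharges=4
Acc 8: bank0 row2 -> MISS (open row2); precharges=5
Acc 9: bank0 row0 -> MISS (open row0); precharges=6
Acc 10: bank1 row1 -> MISS (open row1); precharges=7
Acc 11: bank1 row4 -> MISS (open row4); precharges=8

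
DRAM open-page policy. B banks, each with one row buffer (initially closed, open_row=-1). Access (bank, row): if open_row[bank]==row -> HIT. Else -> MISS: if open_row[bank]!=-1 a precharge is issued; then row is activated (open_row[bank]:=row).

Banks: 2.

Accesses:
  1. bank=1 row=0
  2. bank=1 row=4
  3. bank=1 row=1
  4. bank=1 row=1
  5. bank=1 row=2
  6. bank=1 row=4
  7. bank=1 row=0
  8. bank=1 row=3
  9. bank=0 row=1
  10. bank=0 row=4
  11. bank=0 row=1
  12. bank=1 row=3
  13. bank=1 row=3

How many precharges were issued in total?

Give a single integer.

Acc 1: bank1 row0 -> MISS (open row0); precharges=0
Acc 2: bank1 row4 -> MISS (open row4); precharges=1
Acc 3: bank1 row1 -> MISS (open row1); precharges=2
Acc 4: bank1 row1 -> HIT
Acc 5: bank1 row2 -> MISS (open row2); precharges=3
Acc 6: bank1 row4 -> MISS (open row4); precharges=4
Acc 7: bank1 row0 -> MISS (open row0); precharges=5
Acc 8: bank1 row3 -> MISS (open row3); precharges=6
Acc 9: bank0 row1 -> MISS (open row1); precharges=6
Acc 10: bank0 row4 -> MISS (open row4); precharges=7
Acc 11: bank0 row1 -> MISS (open row1); precharges=8
Acc 12: bank1 row3 -> HIT
Acc 13: bank1 row3 -> HIT

Answer: 8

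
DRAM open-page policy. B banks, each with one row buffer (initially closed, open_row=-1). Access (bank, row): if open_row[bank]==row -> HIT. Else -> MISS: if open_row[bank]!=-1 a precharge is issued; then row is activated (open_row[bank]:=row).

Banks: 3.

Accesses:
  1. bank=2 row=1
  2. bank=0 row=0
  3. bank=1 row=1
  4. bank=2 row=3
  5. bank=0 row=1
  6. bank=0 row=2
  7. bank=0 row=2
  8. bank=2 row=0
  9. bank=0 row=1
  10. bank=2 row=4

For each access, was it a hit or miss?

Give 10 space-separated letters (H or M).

Acc 1: bank2 row1 -> MISS (open row1); precharges=0
Acc 2: bank0 row0 -> MISS (open row0); precharges=0
Acc 3: bank1 row1 -> MISS (open row1); precharges=0
Acc 4: bank2 row3 -> MISS (open row3); precharges=1
Acc 5: bank0 row1 -> MISS (open row1); precharges=2
Acc 6: bank0 row2 -> MISS (open row2); precharges=3
Acc 7: bank0 row2 -> HIT
Acc 8: bank2 row0 -> MISS (open row0); precharges=4
Acc 9: bank0 row1 -> MISS (open row1); precharges=5
Acc 10: bank2 row4 -> MISS (open row4); precharges=6

Answer: M M M M M M H M M M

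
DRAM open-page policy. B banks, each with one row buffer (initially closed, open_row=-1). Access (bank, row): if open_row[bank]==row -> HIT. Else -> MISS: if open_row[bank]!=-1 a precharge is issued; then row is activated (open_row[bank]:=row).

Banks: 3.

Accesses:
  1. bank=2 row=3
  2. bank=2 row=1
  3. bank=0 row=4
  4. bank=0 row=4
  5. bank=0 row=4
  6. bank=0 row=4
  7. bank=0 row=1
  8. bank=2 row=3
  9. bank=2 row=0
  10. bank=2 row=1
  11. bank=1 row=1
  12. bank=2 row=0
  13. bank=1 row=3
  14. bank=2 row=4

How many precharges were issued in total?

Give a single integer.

Acc 1: bank2 row3 -> MISS (open row3); precharges=0
Acc 2: bank2 row1 -> MISS (open row1); precharges=1
Acc 3: bank0 row4 -> MISS (open row4); precharges=1
Acc 4: bank0 row4 -> HIT
Acc 5: bank0 row4 -> HIT
Acc 6: bank0 row4 -> HIT
Acc 7: bank0 row1 -> MISS (open row1); precharges=2
Acc 8: bank2 row3 -> MISS (open row3); precharges=3
Acc 9: bank2 row0 -> MISS (open row0); precharges=4
Acc 10: bank2 row1 -> MISS (open row1); precharges=5
Acc 11: bank1 row1 -> MISS (open row1); precharges=5
Acc 12: bank2 row0 -> MISS (open row0); precharges=6
Acc 13: bank1 row3 -> MISS (open row3); precharges=7
Acc 14: bank2 row4 -> MISS (open row4); precharges=8

Answer: 8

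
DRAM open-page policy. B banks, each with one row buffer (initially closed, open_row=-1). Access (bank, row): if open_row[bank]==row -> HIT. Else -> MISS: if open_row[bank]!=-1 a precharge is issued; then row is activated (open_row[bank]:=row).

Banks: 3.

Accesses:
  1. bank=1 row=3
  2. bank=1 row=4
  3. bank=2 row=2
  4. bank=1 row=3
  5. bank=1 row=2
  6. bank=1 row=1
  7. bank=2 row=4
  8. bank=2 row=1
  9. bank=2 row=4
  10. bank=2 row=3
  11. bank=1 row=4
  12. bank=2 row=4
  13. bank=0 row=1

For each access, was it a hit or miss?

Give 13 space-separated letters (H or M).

Answer: M M M M M M M M M M M M M

Derivation:
Acc 1: bank1 row3 -> MISS (open row3); precharges=0
Acc 2: bank1 row4 -> MISS (open row4); precharges=1
Acc 3: bank2 row2 -> MISS (open row2); precharges=1
Acc 4: bank1 row3 -> MISS (open row3); precharges=2
Acc 5: bank1 row2 -> MISS (open row2); precharges=3
Acc 6: bank1 row1 -> MISS (open row1); precharges=4
Acc 7: bank2 row4 -> MISS (open row4); precharges=5
Acc 8: bank2 row1 -> MISS (open row1); precharges=6
Acc 9: bank2 row4 -> MISS (open row4); precharges=7
Acc 10: bank2 row3 -> MISS (open row3); precharges=8
Acc 11: bank1 row4 -> MISS (open row4); precharges=9
Acc 12: bank2 row4 -> MISS (open row4); precharges=10
Acc 13: bank0 row1 -> MISS (open row1); precharges=10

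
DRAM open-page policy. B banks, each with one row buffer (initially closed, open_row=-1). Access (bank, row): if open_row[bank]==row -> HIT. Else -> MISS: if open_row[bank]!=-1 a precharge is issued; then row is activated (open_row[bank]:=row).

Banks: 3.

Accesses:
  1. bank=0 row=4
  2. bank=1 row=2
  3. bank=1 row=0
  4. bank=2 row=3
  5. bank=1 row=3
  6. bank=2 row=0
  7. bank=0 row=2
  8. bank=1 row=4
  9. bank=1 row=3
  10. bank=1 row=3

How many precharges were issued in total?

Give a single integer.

Answer: 6

Derivation:
Acc 1: bank0 row4 -> MISS (open row4); precharges=0
Acc 2: bank1 row2 -> MISS (open row2); precharges=0
Acc 3: bank1 row0 -> MISS (open row0); precharges=1
Acc 4: bank2 row3 -> MISS (open row3); precharges=1
Acc 5: bank1 row3 -> MISS (open row3); precharges=2
Acc 6: bank2 row0 -> MISS (open row0); precharges=3
Acc 7: bank0 row2 -> MISS (open row2); precharges=4
Acc 8: bank1 row4 -> MISS (open row4); precharges=5
Acc 9: bank1 row3 -> MISS (open row3); precharges=6
Acc 10: bank1 row3 -> HIT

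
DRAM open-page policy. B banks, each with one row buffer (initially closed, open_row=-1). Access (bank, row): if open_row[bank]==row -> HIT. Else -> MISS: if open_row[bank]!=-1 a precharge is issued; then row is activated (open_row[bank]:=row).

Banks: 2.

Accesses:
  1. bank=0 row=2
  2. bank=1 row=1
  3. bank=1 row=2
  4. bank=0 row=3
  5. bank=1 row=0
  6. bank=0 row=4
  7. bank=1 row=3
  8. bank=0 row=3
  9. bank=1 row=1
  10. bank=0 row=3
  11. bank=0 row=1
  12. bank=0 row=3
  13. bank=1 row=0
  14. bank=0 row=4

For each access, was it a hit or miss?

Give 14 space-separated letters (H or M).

Answer: M M M M M M M M M H M M M M

Derivation:
Acc 1: bank0 row2 -> MISS (open row2); precharges=0
Acc 2: bank1 row1 -> MISS (open row1); precharges=0
Acc 3: bank1 row2 -> MISS (open row2); precharges=1
Acc 4: bank0 row3 -> MISS (open row3); precharges=2
Acc 5: bank1 row0 -> MISS (open row0); precharges=3
Acc 6: bank0 row4 -> MISS (open row4); precharges=4
Acc 7: bank1 row3 -> MISS (open row3); precharges=5
Acc 8: bank0 row3 -> MISS (open row3); precharges=6
Acc 9: bank1 row1 -> MISS (open row1); precharges=7
Acc 10: bank0 row3 -> HIT
Acc 11: bank0 row1 -> MISS (open row1); precharges=8
Acc 12: bank0 row3 -> MISS (open row3); precharges=9
Acc 13: bank1 row0 -> MISS (open row0); precharges=10
Acc 14: bank0 row4 -> MISS (open row4); precharges=11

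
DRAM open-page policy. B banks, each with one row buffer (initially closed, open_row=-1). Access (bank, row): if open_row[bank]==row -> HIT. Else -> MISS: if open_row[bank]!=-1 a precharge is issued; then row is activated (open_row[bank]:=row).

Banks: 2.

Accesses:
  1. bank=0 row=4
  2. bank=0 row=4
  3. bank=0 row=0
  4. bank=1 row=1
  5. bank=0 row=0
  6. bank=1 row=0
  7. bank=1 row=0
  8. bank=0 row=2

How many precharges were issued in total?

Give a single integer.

Answer: 3

Derivation:
Acc 1: bank0 row4 -> MISS (open row4); precharges=0
Acc 2: bank0 row4 -> HIT
Acc 3: bank0 row0 -> MISS (open row0); precharges=1
Acc 4: bank1 row1 -> MISS (open row1); precharges=1
Acc 5: bank0 row0 -> HIT
Acc 6: bank1 row0 -> MISS (open row0); precharges=2
Acc 7: bank1 row0 -> HIT
Acc 8: bank0 row2 -> MISS (open row2); precharges=3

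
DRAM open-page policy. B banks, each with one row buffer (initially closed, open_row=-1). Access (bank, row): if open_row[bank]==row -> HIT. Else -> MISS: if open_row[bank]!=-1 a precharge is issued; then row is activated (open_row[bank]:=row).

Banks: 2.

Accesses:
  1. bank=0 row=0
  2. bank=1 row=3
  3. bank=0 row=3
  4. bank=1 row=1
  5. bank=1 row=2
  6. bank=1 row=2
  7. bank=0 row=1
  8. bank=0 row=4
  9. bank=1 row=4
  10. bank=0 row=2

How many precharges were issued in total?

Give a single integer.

Acc 1: bank0 row0 -> MISS (open row0); precharges=0
Acc 2: bank1 row3 -> MISS (open row3); precharges=0
Acc 3: bank0 row3 -> MISS (open row3); precharges=1
Acc 4: bank1 row1 -> MISS (open row1); precharges=2
Acc 5: bank1 row2 -> MISS (open row2); precharges=3
Acc 6: bank1 row2 -> HIT
Acc 7: bank0 row1 -> MISS (open row1); precharges=4
Acc 8: bank0 row4 -> MISS (open row4); precharges=5
Acc 9: bank1 row4 -> MISS (open row4); precharges=6
Acc 10: bank0 row2 -> MISS (open row2); precharges=7

Answer: 7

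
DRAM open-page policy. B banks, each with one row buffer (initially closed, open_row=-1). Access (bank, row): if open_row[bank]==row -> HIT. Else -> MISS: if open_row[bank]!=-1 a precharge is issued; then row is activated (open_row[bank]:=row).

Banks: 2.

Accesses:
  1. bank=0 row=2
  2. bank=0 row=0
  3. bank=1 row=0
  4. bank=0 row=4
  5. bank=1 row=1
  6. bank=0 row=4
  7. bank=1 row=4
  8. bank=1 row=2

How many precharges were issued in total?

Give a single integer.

Answer: 5

Derivation:
Acc 1: bank0 row2 -> MISS (open row2); precharges=0
Acc 2: bank0 row0 -> MISS (open row0); precharges=1
Acc 3: bank1 row0 -> MISS (open row0); precharges=1
Acc 4: bank0 row4 -> MISS (open row4); precharges=2
Acc 5: bank1 row1 -> MISS (open row1); precharges=3
Acc 6: bank0 row4 -> HIT
Acc 7: bank1 row4 -> MISS (open row4); precharges=4
Acc 8: bank1 row2 -> MISS (open row2); precharges=5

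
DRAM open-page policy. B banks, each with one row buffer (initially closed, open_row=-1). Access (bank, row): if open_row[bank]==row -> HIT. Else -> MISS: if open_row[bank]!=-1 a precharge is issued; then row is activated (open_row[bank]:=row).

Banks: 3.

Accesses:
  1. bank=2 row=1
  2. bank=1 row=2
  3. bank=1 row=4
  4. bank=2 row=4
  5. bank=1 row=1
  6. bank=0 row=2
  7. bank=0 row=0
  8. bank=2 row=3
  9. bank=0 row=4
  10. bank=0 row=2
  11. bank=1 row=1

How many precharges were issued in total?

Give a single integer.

Answer: 7

Derivation:
Acc 1: bank2 row1 -> MISS (open row1); precharges=0
Acc 2: bank1 row2 -> MISS (open row2); precharges=0
Acc 3: bank1 row4 -> MISS (open row4); precharges=1
Acc 4: bank2 row4 -> MISS (open row4); precharges=2
Acc 5: bank1 row1 -> MISS (open row1); precharges=3
Acc 6: bank0 row2 -> MISS (open row2); precharges=3
Acc 7: bank0 row0 -> MISS (open row0); precharges=4
Acc 8: bank2 row3 -> MISS (open row3); precharges=5
Acc 9: bank0 row4 -> MISS (open row4); precharges=6
Acc 10: bank0 row2 -> MISS (open row2); precharges=7
Acc 11: bank1 row1 -> HIT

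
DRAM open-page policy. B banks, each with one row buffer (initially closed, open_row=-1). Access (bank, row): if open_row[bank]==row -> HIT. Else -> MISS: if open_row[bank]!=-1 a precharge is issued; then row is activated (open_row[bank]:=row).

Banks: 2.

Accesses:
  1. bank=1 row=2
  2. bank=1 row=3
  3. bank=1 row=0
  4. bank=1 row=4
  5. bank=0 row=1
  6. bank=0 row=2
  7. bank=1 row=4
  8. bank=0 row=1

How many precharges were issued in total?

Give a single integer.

Answer: 5

Derivation:
Acc 1: bank1 row2 -> MISS (open row2); precharges=0
Acc 2: bank1 row3 -> MISS (open row3); precharges=1
Acc 3: bank1 row0 -> MISS (open row0); precharges=2
Acc 4: bank1 row4 -> MISS (open row4); precharges=3
Acc 5: bank0 row1 -> MISS (open row1); precharges=3
Acc 6: bank0 row2 -> MISS (open row2); precharges=4
Acc 7: bank1 row4 -> HIT
Acc 8: bank0 row1 -> MISS (open row1); precharges=5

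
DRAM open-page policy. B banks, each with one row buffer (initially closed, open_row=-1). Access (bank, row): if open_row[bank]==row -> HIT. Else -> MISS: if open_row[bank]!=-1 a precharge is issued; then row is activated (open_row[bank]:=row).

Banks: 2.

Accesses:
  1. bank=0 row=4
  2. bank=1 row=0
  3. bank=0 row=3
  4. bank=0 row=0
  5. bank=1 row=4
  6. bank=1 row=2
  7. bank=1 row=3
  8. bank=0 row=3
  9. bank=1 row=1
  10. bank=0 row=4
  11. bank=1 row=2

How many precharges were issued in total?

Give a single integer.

Acc 1: bank0 row4 -> MISS (open row4); precharges=0
Acc 2: bank1 row0 -> MISS (open row0); precharges=0
Acc 3: bank0 row3 -> MISS (open row3); precharges=1
Acc 4: bank0 row0 -> MISS (open row0); precharges=2
Acc 5: bank1 row4 -> MISS (open row4); precharges=3
Acc 6: bank1 row2 -> MISS (open row2); precharges=4
Acc 7: bank1 row3 -> MISS (open row3); precharges=5
Acc 8: bank0 row3 -> MISS (open row3); precharges=6
Acc 9: bank1 row1 -> MISS (open row1); precharges=7
Acc 10: bank0 row4 -> MISS (open row4); precharges=8
Acc 11: bank1 row2 -> MISS (open row2); precharges=9

Answer: 9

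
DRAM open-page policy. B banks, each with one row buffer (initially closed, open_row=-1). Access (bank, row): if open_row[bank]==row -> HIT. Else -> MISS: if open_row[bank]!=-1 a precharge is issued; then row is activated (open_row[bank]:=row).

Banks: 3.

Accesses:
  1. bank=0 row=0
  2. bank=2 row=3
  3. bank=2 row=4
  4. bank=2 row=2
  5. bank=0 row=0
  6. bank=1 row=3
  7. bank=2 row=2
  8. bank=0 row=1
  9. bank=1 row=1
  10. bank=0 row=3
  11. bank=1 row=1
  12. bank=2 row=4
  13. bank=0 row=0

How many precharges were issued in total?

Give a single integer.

Answer: 7

Derivation:
Acc 1: bank0 row0 -> MISS (open row0); precharges=0
Acc 2: bank2 row3 -> MISS (open row3); precharges=0
Acc 3: bank2 row4 -> MISS (open row4); precharges=1
Acc 4: bank2 row2 -> MISS (open row2); precharges=2
Acc 5: bank0 row0 -> HIT
Acc 6: bank1 row3 -> MISS (open row3); precharges=2
Acc 7: bank2 row2 -> HIT
Acc 8: bank0 row1 -> MISS (open row1); precharges=3
Acc 9: bank1 row1 -> MISS (open row1); precharges=4
Acc 10: bank0 row3 -> MISS (open row3); precharges=5
Acc 11: bank1 row1 -> HIT
Acc 12: bank2 row4 -> MISS (open row4); precharges=6
Acc 13: bank0 row0 -> MISS (open row0); precharges=7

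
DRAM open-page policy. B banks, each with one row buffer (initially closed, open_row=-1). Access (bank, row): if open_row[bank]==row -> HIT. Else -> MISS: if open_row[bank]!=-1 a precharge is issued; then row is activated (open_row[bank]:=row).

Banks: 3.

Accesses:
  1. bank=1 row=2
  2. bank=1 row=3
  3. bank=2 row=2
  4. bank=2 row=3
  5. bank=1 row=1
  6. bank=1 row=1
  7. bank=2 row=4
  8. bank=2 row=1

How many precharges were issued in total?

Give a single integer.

Acc 1: bank1 row2 -> MISS (open row2); precharges=0
Acc 2: bank1 row3 -> MISS (open row3); precharges=1
Acc 3: bank2 row2 -> MISS (open row2); precharges=1
Acc 4: bank2 row3 -> MISS (open row3); precharges=2
Acc 5: bank1 row1 -> MISS (open row1); precharges=3
Acc 6: bank1 row1 -> HIT
Acc 7: bank2 row4 -> MISS (open row4); precharges=4
Acc 8: bank2 row1 -> MISS (open row1); precharges=5

Answer: 5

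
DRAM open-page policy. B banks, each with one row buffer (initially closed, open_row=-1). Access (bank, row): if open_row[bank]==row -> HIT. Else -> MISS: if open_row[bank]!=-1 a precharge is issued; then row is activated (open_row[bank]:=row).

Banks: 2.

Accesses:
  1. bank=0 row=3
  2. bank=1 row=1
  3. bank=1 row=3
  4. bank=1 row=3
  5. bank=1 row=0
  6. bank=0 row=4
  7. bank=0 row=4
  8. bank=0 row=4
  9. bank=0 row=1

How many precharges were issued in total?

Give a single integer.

Acc 1: bank0 row3 -> MISS (open row3); precharges=0
Acc 2: bank1 row1 -> MISS (open row1); precharges=0
Acc 3: bank1 row3 -> MISS (open row3); precharges=1
Acc 4: bank1 row3 -> HIT
Acc 5: bank1 row0 -> MISS (open row0); precharges=2
Acc 6: bank0 row4 -> MISS (open row4); precharges=3
Acc 7: bank0 row4 -> HIT
Acc 8: bank0 row4 -> HIT
Acc 9: bank0 row1 -> MISS (open row1); precharges=4

Answer: 4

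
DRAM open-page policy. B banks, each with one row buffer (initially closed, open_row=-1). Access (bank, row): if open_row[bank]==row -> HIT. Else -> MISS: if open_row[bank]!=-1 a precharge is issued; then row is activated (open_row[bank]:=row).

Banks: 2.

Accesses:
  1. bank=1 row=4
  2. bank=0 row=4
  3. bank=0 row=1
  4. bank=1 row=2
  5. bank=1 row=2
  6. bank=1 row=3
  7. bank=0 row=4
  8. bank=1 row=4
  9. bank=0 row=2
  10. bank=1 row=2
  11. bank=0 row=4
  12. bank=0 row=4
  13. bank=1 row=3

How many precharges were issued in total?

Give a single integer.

Acc 1: bank1 row4 -> MISS (open row4); precharges=0
Acc 2: bank0 row4 -> MISS (open row4); precharges=0
Acc 3: bank0 row1 -> MISS (open row1); precharges=1
Acc 4: bank1 row2 -> MISS (open row2); precharges=2
Acc 5: bank1 row2 -> HIT
Acc 6: bank1 row3 -> MISS (open row3); precharges=3
Acc 7: bank0 row4 -> MISS (open row4); precharges=4
Acc 8: bank1 row4 -> MISS (open row4); precharges=5
Acc 9: bank0 row2 -> MISS (open row2); precharges=6
Acc 10: bank1 row2 -> MISS (open row2); precharges=7
Acc 11: bank0 row4 -> MISS (open row4); precharges=8
Acc 12: bank0 row4 -> HIT
Acc 13: bank1 row3 -> MISS (open row3); precharges=9

Answer: 9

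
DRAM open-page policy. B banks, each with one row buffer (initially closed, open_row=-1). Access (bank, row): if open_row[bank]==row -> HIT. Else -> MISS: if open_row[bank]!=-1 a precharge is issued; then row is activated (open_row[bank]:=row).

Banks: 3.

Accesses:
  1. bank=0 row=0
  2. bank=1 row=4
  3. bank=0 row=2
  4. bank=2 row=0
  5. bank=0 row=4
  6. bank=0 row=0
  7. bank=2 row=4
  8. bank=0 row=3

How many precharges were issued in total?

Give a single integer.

Acc 1: bank0 row0 -> MISS (open row0); precharges=0
Acc 2: bank1 row4 -> MISS (open row4); precharges=0
Acc 3: bank0 row2 -> MISS (open row2); precharges=1
Acc 4: bank2 row0 -> MISS (open row0); precharges=1
Acc 5: bank0 row4 -> MISS (open row4); precharges=2
Acc 6: bank0 row0 -> MISS (open row0); precharges=3
Acc 7: bank2 row4 -> MISS (open row4); precharges=4
Acc 8: bank0 row3 -> MISS (open row3); precharges=5

Answer: 5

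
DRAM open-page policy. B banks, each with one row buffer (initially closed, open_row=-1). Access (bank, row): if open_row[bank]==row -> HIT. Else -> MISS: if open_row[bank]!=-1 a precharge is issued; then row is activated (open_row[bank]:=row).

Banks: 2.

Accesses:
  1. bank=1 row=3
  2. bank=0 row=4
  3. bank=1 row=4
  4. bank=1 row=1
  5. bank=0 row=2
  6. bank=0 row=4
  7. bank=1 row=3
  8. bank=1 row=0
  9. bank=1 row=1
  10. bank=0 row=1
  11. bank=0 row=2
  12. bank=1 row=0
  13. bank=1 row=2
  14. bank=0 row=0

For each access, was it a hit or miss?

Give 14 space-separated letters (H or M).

Acc 1: bank1 row3 -> MISS (open row3); precharges=0
Acc 2: bank0 row4 -> MISS (open row4); precharges=0
Acc 3: bank1 row4 -> MISS (open row4); precharges=1
Acc 4: bank1 row1 -> MISS (open row1); precharges=2
Acc 5: bank0 row2 -> MISS (open row2); precharges=3
Acc 6: bank0 row4 -> MISS (open row4); precharges=4
Acc 7: bank1 row3 -> MISS (open row3); precharges=5
Acc 8: bank1 row0 -> MISS (open row0); precharges=6
Acc 9: bank1 row1 -> MISS (open row1); precharges=7
Acc 10: bank0 row1 -> MISS (open row1); precharges=8
Acc 11: bank0 row2 -> MISS (open row2); precharges=9
Acc 12: bank1 row0 -> MISS (open row0); precharges=10
Acc 13: bank1 row2 -> MISS (open row2); precharges=11
Acc 14: bank0 row0 -> MISS (open row0); precharges=12

Answer: M M M M M M M M M M M M M M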